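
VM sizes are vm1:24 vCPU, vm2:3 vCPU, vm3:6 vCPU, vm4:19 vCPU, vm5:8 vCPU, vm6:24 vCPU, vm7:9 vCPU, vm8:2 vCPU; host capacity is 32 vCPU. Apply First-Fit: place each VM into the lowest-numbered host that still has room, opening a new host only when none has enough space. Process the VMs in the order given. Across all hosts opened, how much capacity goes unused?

33

vm1 (24 vCPU) → host 1 (remaining 8 vCPU)
vm2 (3 vCPU) → host 1 (remaining 5 vCPU)
vm3 (6 vCPU) → host 2 (remaining 26 vCPU)
vm4 (19 vCPU) → host 2 (remaining 7 vCPU)
vm5 (8 vCPU) → host 3 (remaining 24 vCPU)
vm6 (24 vCPU) → host 3 (remaining 0 vCPU)
vm7 (9 vCPU) → host 4 (remaining 23 vCPU)
vm8 (2 vCPU) → host 1 (remaining 3 vCPU)
4 hosts × 32 vCPU = 128 vCPU; used 95 vCPU; unused 33 vCPU.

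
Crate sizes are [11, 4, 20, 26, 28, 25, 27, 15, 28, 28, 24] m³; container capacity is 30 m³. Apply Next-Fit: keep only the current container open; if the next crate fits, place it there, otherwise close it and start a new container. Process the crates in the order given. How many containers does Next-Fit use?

10

container 1: place 11 m³, 19 m³ left
container 1: place 4 m³, 15 m³ left
container 2: place 20 m³, 10 m³ left
container 3: place 26 m³, 4 m³ left
container 4: place 28 m³, 2 m³ left
container 5: place 25 m³, 5 m³ left
container 6: place 27 m³, 3 m³ left
container 7: place 15 m³, 15 m³ left
container 8: place 28 m³, 2 m³ left
container 9: place 28 m³, 2 m³ left
container 10: place 24 m³, 6 m³ left
Final containers: [11,4] [20] [26] [28] [25] [27] [15] [28] [28] [24].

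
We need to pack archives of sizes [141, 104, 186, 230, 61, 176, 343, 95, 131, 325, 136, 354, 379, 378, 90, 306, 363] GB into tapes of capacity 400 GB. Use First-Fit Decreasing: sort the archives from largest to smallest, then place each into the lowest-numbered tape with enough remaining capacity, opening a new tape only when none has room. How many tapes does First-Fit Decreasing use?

Sorted descending: 379, 378, 363, 354, 343, 325, 306, 230, 186, 176, 141, 136, 131, 104, 95, 90, 61.
379 GB → tape 1 (remaining 21 GB)
378 GB → tape 2 (remaining 22 GB)
363 GB → tape 3 (remaining 37 GB)
354 GB → tape 4 (remaining 46 GB)
343 GB → tape 5 (remaining 57 GB)
325 GB → tape 6 (remaining 75 GB)
306 GB → tape 7 (remaining 94 GB)
230 GB → tape 8 (remaining 170 GB)
186 GB → tape 9 (remaining 214 GB)
176 GB → tape 9 (remaining 38 GB)
141 GB → tape 8 (remaining 29 GB)
136 GB → tape 10 (remaining 264 GB)
131 GB → tape 10 (remaining 133 GB)
104 GB → tape 10 (remaining 29 GB)
95 GB → tape 11 (remaining 305 GB)
90 GB → tape 7 (remaining 4 GB)
61 GB → tape 6 (remaining 14 GB)
Final tapes: [379] [378] [363] [354] [343] [325,61] [306,90] [230,141] [186,176] [136,131,104] [95].

11 tapes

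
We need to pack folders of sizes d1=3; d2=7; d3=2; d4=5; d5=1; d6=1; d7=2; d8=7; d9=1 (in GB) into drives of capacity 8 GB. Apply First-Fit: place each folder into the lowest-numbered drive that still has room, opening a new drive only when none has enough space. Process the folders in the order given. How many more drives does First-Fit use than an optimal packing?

0

First-Fit: [3,2,1,1,1] [7] [5,2] [7] → 4 drives.
Total size 29 GB; any packing needs at least ⌈29/8⌉ = 4 drives.
So 4 is already optimal.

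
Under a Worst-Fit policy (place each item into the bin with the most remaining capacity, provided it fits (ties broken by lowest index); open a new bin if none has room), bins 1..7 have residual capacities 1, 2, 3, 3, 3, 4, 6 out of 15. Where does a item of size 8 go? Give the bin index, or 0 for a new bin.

No bin has ≥ 8 free, so a new bin is opened.

0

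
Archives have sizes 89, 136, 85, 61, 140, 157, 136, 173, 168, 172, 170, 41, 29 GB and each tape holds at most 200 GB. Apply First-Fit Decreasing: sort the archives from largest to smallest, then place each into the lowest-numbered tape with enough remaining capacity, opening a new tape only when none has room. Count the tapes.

Sorted descending: 173, 172, 170, 168, 157, 140, 136, 136, 89, 85, 61, 41, 29.
Put 173 GB in tape 1; 27 GB remain.
Put 172 GB in tape 2; 28 GB remain.
Put 170 GB in tape 3; 30 GB remain.
Put 168 GB in tape 4; 32 GB remain.
Put 157 GB in tape 5; 43 GB remain.
Put 140 GB in tape 6; 60 GB remain.
Put 136 GB in tape 7; 64 GB remain.
Put 136 GB in tape 8; 64 GB remain.
Put 89 GB in tape 9; 111 GB remain.
Put 85 GB in tape 9; 26 GB remain.
Put 61 GB in tape 7; 3 GB remain.
Put 41 GB in tape 5; 2 GB remain.
Put 29 GB in tape 3; 1 GB remain.

9 tapes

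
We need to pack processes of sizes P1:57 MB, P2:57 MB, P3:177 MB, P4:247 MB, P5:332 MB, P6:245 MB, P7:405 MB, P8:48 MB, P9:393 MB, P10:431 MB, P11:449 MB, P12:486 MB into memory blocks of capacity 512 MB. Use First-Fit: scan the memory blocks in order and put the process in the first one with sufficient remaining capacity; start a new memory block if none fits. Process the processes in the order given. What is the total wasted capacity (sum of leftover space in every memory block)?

769

memory block 1: place P1 (57 MB), 455 MB left
memory block 1: place P2 (57 MB), 398 MB left
memory block 1: place P3 (177 MB), 221 MB left
memory block 2: place P4 (247 MB), 265 MB left
memory block 3: place P5 (332 MB), 180 MB left
memory block 2: place P6 (245 MB), 20 MB left
memory block 4: place P7 (405 MB), 107 MB left
memory block 1: place P8 (48 MB), 173 MB left
memory block 5: place P9 (393 MB), 119 MB left
memory block 6: place P10 (431 MB), 81 MB left
memory block 7: place P11 (449 MB), 63 MB left
memory block 8: place P12 (486 MB), 26 MB left
8 memory blocks × 512 MB = 4096 MB; used 3327 MB; unused 769 MB.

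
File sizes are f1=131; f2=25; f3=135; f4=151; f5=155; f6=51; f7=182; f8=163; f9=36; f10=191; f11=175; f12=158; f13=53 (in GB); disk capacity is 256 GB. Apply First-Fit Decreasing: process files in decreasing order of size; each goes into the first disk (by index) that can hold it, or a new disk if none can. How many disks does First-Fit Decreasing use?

Sorted descending: 191, 182, 175, 163, 158, 155, 151, 135, 131, 53, 51, 36, 25.
disk 1: place 191 GB, 65 GB left
disk 2: place 182 GB, 74 GB left
disk 3: place 175 GB, 81 GB left
disk 4: place 163 GB, 93 GB left
disk 5: place 158 GB, 98 GB left
disk 6: place 155 GB, 101 GB left
disk 7: place 151 GB, 105 GB left
disk 8: place 135 GB, 121 GB left
disk 9: place 131 GB, 125 GB left
disk 1: place 53 GB, 12 GB left
disk 2: place 51 GB, 23 GB left
disk 3: place 36 GB, 45 GB left
disk 3: place 25 GB, 20 GB left
Final disks: [191,53] [182,51] [175,36,25] [163] [158] [155] [151] [135] [131].

9 disks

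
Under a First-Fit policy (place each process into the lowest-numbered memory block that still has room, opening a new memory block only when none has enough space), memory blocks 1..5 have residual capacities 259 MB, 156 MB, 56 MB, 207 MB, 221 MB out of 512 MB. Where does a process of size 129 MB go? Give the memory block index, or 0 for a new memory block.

Memory blocks with room: memory block 1 (259 MB), memory block 2 (156 MB), memory block 4 (207 MB), memory block 5 (221 MB).
The first with room is memory block 1.

1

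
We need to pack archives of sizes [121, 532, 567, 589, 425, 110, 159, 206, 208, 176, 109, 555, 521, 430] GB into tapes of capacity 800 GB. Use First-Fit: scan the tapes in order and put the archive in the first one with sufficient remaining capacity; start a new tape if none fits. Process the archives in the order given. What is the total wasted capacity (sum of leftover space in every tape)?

121 GB → tape 1 (remaining 679 GB)
532 GB → tape 1 (remaining 147 GB)
567 GB → tape 2 (remaining 233 GB)
589 GB → tape 3 (remaining 211 GB)
425 GB → tape 4 (remaining 375 GB)
110 GB → tape 1 (remaining 37 GB)
159 GB → tape 2 (remaining 74 GB)
206 GB → tape 3 (remaining 5 GB)
208 GB → tape 4 (remaining 167 GB)
176 GB → tape 5 (remaining 624 GB)
109 GB → tape 4 (remaining 58 GB)
555 GB → tape 5 (remaining 69 GB)
521 GB → tape 6 (remaining 279 GB)
430 GB → tape 7 (remaining 370 GB)
7 tapes × 800 GB = 5600 GB; used 4708 GB; unused 892 GB.

892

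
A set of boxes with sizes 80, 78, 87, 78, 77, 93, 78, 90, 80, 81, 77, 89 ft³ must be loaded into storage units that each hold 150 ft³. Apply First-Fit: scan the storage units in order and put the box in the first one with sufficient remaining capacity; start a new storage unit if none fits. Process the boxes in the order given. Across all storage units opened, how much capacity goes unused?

Put 80 ft³ in storage unit 1; 70 ft³ remain.
Put 78 ft³ in storage unit 2; 72 ft³ remain.
Put 87 ft³ in storage unit 3; 63 ft³ remain.
Put 78 ft³ in storage unit 4; 72 ft³ remain.
Put 77 ft³ in storage unit 5; 73 ft³ remain.
Put 93 ft³ in storage unit 6; 57 ft³ remain.
Put 78 ft³ in storage unit 7; 72 ft³ remain.
Put 90 ft³ in storage unit 8; 60 ft³ remain.
Put 80 ft³ in storage unit 9; 70 ft³ remain.
Put 81 ft³ in storage unit 10; 69 ft³ remain.
Put 77 ft³ in storage unit 11; 73 ft³ remain.
Put 89 ft³ in storage unit 12; 61 ft³ remain.
12 storage units × 150 ft³ = 1800 ft³; used 988 ft³; unused 812 ft³.

812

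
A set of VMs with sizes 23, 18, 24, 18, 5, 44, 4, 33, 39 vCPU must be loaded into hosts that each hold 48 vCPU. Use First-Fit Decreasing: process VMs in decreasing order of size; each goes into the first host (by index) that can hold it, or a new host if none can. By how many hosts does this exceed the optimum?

0

First-Fit Decreasing: [44,4] [39,5] [33] [24,23] [18,18] → 5 hosts.
Total size 208 vCPU; any packing needs at least ⌈208/48⌉ = 5 hosts.
So 5 is already optimal.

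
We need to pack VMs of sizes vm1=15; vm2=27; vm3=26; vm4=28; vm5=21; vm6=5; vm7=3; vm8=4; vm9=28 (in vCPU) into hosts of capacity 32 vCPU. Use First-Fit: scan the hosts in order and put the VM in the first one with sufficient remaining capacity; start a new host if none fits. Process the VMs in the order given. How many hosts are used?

host 1: place vm1 (15 vCPU), 17 vCPU left
host 2: place vm2 (27 vCPU), 5 vCPU left
host 3: place vm3 (26 vCPU), 6 vCPU left
host 4: place vm4 (28 vCPU), 4 vCPU left
host 5: place vm5 (21 vCPU), 11 vCPU left
host 1: place vm6 (5 vCPU), 12 vCPU left
host 1: place vm7 (3 vCPU), 9 vCPU left
host 1: place vm8 (4 vCPU), 5 vCPU left
host 6: place vm9 (28 vCPU), 4 vCPU left

6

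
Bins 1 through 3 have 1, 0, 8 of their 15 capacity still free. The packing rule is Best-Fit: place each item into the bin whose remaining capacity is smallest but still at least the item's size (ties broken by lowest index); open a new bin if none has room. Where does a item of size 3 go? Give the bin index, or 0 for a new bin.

3

Bins with room: bin 3 (8).
Tightest fit is bin 3 with 8 free.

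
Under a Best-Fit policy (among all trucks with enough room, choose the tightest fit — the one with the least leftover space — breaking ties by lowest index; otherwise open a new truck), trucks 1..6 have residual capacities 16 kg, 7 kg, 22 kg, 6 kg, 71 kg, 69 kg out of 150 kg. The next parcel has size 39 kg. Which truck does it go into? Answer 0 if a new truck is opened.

6

Trucks with room: truck 5 (71 kg), truck 6 (69 kg).
Tightest fit is truck 6 with 69 kg free.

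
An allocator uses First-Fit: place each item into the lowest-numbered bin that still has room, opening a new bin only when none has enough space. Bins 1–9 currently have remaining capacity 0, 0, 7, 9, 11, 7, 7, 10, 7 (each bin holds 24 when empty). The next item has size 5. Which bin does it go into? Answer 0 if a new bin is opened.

Bins with room: bin 3 (7), bin 4 (9), bin 5 (11), bin 6 (7), bin 7 (7), bin 8 (10), bin 9 (7).
The first with room is bin 3.

3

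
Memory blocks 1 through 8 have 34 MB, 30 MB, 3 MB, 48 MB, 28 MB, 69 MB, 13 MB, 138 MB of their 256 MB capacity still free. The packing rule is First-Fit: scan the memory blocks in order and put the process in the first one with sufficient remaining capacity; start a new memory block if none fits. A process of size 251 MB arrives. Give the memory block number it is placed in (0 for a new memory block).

No memory block has ≥ 251 MB free, so a new memory block is opened.

0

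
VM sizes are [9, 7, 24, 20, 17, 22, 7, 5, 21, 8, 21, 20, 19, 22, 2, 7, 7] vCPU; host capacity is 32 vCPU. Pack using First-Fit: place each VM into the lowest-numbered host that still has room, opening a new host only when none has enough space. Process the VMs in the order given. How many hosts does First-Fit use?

10

9 vCPU → host 1 (remaining 23 vCPU)
7 vCPU → host 1 (remaining 16 vCPU)
24 vCPU → host 2 (remaining 8 vCPU)
20 vCPU → host 3 (remaining 12 vCPU)
17 vCPU → host 4 (remaining 15 vCPU)
22 vCPU → host 5 (remaining 10 vCPU)
7 vCPU → host 1 (remaining 9 vCPU)
5 vCPU → host 1 (remaining 4 vCPU)
21 vCPU → host 6 (remaining 11 vCPU)
8 vCPU → host 2 (remaining 0 vCPU)
21 vCPU → host 7 (remaining 11 vCPU)
20 vCPU → host 8 (remaining 12 vCPU)
19 vCPU → host 9 (remaining 13 vCPU)
22 vCPU → host 10 (remaining 10 vCPU)
2 vCPU → host 1 (remaining 2 vCPU)
7 vCPU → host 3 (remaining 5 vCPU)
7 vCPU → host 4 (remaining 8 vCPU)
Final hosts: [9,7,7,5,2] [24,8] [20,7] [17,7] [22] [21] [21] [20] [19] [22].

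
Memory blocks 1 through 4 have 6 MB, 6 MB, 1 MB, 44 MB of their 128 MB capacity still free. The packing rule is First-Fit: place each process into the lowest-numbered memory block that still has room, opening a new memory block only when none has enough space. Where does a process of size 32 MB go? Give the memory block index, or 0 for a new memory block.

4

Memory blocks with room: memory block 4 (44 MB).
The first with room is memory block 4.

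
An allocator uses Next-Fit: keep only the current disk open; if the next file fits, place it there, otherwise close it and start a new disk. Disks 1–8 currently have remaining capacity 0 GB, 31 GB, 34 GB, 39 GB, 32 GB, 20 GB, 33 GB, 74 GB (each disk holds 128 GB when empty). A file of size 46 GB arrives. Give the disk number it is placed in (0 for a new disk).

Next-Fit only looks at disk 8, which has 74 GB free.
46 GB fits there.

8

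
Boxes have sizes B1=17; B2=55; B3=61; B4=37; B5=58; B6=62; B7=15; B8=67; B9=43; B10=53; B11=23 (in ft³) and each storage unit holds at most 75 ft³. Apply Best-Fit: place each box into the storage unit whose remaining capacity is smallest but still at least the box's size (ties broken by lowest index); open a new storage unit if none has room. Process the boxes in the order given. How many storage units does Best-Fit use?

B1 (17 ft³) → storage unit 1 (remaining 58 ft³)
B2 (55 ft³) → storage unit 1 (remaining 3 ft³)
B3 (61 ft³) → storage unit 2 (remaining 14 ft³)
B4 (37 ft³) → storage unit 3 (remaining 38 ft³)
B5 (58 ft³) → storage unit 4 (remaining 17 ft³)
B6 (62 ft³) → storage unit 5 (remaining 13 ft³)
B7 (15 ft³) → storage unit 4 (remaining 2 ft³)
B8 (67 ft³) → storage unit 6 (remaining 8 ft³)
B9 (43 ft³) → storage unit 7 (remaining 32 ft³)
B10 (53 ft³) → storage unit 8 (remaining 22 ft³)
B11 (23 ft³) → storage unit 7 (remaining 9 ft³)
Final storage units: [17,55] [61] [37] [58,15] [62] [67] [43,23] [53].

8 storage units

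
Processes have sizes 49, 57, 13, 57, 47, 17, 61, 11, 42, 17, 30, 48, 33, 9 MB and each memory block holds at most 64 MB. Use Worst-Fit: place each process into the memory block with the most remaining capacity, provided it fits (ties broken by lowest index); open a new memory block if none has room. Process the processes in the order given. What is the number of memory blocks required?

9 memory blocks

49 MB → memory block 1 (remaining 15 MB)
57 MB → memory block 2 (remaining 7 MB)
13 MB → memory block 1 (remaining 2 MB)
57 MB → memory block 3 (remaining 7 MB)
47 MB → memory block 4 (remaining 17 MB)
17 MB → memory block 4 (remaining 0 MB)
61 MB → memory block 5 (remaining 3 MB)
11 MB → memory block 6 (remaining 53 MB)
42 MB → memory block 6 (remaining 11 MB)
17 MB → memory block 7 (remaining 47 MB)
30 MB → memory block 7 (remaining 17 MB)
48 MB → memory block 8 (remaining 16 MB)
33 MB → memory block 9 (remaining 31 MB)
9 MB → memory block 9 (remaining 22 MB)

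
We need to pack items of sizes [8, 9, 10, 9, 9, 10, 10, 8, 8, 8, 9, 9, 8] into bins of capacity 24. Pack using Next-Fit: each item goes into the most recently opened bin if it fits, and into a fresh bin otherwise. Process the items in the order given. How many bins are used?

bin 1: place 8, 16 left
bin 1: place 9, 7 left
bin 2: place 10, 14 left
bin 2: place 9, 5 left
bin 3: place 9, 15 left
bin 3: place 10, 5 left
bin 4: place 10, 14 left
bin 4: place 8, 6 left
bin 5: place 8, 16 left
bin 5: place 8, 8 left
bin 6: place 9, 15 left
bin 6: place 9, 6 left
bin 7: place 8, 16 left

7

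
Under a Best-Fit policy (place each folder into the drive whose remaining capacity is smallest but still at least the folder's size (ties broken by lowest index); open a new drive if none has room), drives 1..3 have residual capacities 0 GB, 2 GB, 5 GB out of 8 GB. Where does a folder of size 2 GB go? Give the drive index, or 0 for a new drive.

2

Drives with room: drive 2 (2 GB), drive 3 (5 GB).
Tightest fit is drive 2 with 2 GB free.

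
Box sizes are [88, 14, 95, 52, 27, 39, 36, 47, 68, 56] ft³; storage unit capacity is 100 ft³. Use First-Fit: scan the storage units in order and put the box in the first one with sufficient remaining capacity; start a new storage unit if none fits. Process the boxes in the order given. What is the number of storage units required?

7

88 ft³ → storage unit 1 (remaining 12 ft³)
14 ft³ → storage unit 2 (remaining 86 ft³)
95 ft³ → storage unit 3 (remaining 5 ft³)
52 ft³ → storage unit 2 (remaining 34 ft³)
27 ft³ → storage unit 2 (remaining 7 ft³)
39 ft³ → storage unit 4 (remaining 61 ft³)
36 ft³ → storage unit 4 (remaining 25 ft³)
47 ft³ → storage unit 5 (remaining 53 ft³)
68 ft³ → storage unit 6 (remaining 32 ft³)
56 ft³ → storage unit 7 (remaining 44 ft³)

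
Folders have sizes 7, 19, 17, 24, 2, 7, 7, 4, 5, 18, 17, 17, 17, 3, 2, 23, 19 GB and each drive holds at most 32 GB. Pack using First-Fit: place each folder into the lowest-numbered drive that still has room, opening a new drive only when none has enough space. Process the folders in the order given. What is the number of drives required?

7 GB → drive 1 (remaining 25 GB)
19 GB → drive 1 (remaining 6 GB)
17 GB → drive 2 (remaining 15 GB)
24 GB → drive 3 (remaining 8 GB)
2 GB → drive 1 (remaining 4 GB)
7 GB → drive 2 (remaining 8 GB)
7 GB → drive 2 (remaining 1 GB)
4 GB → drive 1 (remaining 0 GB)
5 GB → drive 3 (remaining 3 GB)
18 GB → drive 4 (remaining 14 GB)
17 GB → drive 5 (remaining 15 GB)
17 GB → drive 6 (remaining 15 GB)
17 GB → drive 7 (remaining 15 GB)
3 GB → drive 3 (remaining 0 GB)
2 GB → drive 4 (remaining 12 GB)
23 GB → drive 8 (remaining 9 GB)
19 GB → drive 9 (remaining 13 GB)

9 drives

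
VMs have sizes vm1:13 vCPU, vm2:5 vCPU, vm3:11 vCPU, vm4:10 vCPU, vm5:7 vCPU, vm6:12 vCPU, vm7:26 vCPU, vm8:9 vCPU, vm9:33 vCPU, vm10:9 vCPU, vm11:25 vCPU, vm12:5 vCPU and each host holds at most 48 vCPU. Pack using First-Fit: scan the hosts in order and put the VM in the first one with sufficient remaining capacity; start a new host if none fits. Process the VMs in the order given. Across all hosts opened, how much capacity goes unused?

27

vm1 (13 vCPU) → host 1 (remaining 35 vCPU)
vm2 (5 vCPU) → host 1 (remaining 30 vCPU)
vm3 (11 vCPU) → host 1 (remaining 19 vCPU)
vm4 (10 vCPU) → host 1 (remaining 9 vCPU)
vm5 (7 vCPU) → host 1 (remaining 2 vCPU)
vm6 (12 vCPU) → host 2 (remaining 36 vCPU)
vm7 (26 vCPU) → host 2 (remaining 10 vCPU)
vm8 (9 vCPU) → host 2 (remaining 1 vCPU)
vm9 (33 vCPU) → host 3 (remaining 15 vCPU)
vm10 (9 vCPU) → host 3 (remaining 6 vCPU)
vm11 (25 vCPU) → host 4 (remaining 23 vCPU)
vm12 (5 vCPU) → host 3 (remaining 1 vCPU)
4 hosts × 48 vCPU = 192 vCPU; used 165 vCPU; unused 27 vCPU.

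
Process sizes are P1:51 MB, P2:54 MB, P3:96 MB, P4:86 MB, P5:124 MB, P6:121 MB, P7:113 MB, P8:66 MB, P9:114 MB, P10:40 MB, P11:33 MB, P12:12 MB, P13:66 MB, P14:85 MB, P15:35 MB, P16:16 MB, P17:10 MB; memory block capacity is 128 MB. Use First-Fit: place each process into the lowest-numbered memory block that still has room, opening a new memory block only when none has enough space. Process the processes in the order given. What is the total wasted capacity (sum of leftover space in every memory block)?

158

Put P1 (51 MB) in memory block 1; 77 MB remain.
Put P2 (54 MB) in memory block 1; 23 MB remain.
Put P3 (96 MB) in memory block 2; 32 MB remain.
Put P4 (86 MB) in memory block 3; 42 MB remain.
Put P5 (124 MB) in memory block 4; 4 MB remain.
Put P6 (121 MB) in memory block 5; 7 MB remain.
Put P7 (113 MB) in memory block 6; 15 MB remain.
Put P8 (66 MB) in memory block 7; 62 MB remain.
Put P9 (114 MB) in memory block 8; 14 MB remain.
Put P10 (40 MB) in memory block 3; 2 MB remain.
Put P11 (33 MB) in memory block 7; 29 MB remain.
Put P12 (12 MB) in memory block 1; 11 MB remain.
Put P13 (66 MB) in memory block 9; 62 MB remain.
Put P14 (85 MB) in memory block 10; 43 MB remain.
Put P15 (35 MB) in memory block 9; 27 MB remain.
Put P16 (16 MB) in memory block 2; 16 MB remain.
Put P17 (10 MB) in memory block 1; 1 MB remain.
10 memory blocks × 128 MB = 1280 MB; used 1122 MB; unused 158 MB.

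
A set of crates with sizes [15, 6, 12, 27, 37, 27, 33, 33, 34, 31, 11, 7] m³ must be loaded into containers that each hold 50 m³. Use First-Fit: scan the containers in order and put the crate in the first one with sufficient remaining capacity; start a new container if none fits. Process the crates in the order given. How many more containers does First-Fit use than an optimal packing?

First-Fit: [15,6,12,11] [27,7] [37] [27] [33] [33] [34] [31] → 8 containers.
7 crates exceed 25 m³ (half the capacity), and no two of those can share a container, so at least 7 containers are needed.
An optimal packing achieves that bound: [37,12] [34,15] [33,11,6] [33,7] [31] [27] [27] → 7 containers.
Excess: 8 − 7 = 1.

1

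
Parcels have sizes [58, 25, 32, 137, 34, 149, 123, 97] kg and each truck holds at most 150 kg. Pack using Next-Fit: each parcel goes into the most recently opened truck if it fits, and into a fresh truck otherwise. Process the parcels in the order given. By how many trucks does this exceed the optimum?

Next-Fit: [58,25,32] [137] [34] [149] [123] [97] → 6 trucks.
Total size 655 kg; any packing needs at least ⌈655/150⌉ = 5 trucks.
An optimal packing achieves that bound: [149] [137] [123,25] [97,34] [58,32] → 5 trucks.
Excess: 6 − 5 = 1.

1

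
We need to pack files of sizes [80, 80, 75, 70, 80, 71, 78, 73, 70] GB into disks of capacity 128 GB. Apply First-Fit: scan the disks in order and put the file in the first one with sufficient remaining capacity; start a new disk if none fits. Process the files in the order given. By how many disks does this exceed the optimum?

0

First-Fit: [80] [80] [75] [70] [80] [71] [78] [73] [70] → 9 disks.
9 files exceed 64 GB (half the capacity), and no two of those can share a disk, so at least 9 disks are needed.
So 9 is already optimal.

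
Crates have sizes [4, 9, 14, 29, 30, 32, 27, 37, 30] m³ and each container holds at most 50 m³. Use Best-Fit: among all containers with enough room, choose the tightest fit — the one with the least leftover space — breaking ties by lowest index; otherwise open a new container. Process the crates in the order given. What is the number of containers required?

7 containers

4 m³ → container 1 (remaining 46 m³)
9 m³ → container 1 (remaining 37 m³)
14 m³ → container 1 (remaining 23 m³)
29 m³ → container 2 (remaining 21 m³)
30 m³ → container 3 (remaining 20 m³)
32 m³ → container 4 (remaining 18 m³)
27 m³ → container 5 (remaining 23 m³)
37 m³ → container 6 (remaining 13 m³)
30 m³ → container 7 (remaining 20 m³)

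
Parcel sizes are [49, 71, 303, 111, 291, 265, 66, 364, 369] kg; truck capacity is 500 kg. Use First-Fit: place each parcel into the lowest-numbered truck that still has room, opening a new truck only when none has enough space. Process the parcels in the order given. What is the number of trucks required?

truck 1: place 49 kg, 451 kg left
truck 1: place 71 kg, 380 kg left
truck 1: place 303 kg, 77 kg left
truck 2: place 111 kg, 389 kg left
truck 2: place 291 kg, 98 kg left
truck 3: place 265 kg, 235 kg left
truck 1: place 66 kg, 11 kg left
truck 4: place 364 kg, 136 kg left
truck 5: place 369 kg, 131 kg left
Final trucks: [49,71,303,66] [111,291] [265] [364] [369].

5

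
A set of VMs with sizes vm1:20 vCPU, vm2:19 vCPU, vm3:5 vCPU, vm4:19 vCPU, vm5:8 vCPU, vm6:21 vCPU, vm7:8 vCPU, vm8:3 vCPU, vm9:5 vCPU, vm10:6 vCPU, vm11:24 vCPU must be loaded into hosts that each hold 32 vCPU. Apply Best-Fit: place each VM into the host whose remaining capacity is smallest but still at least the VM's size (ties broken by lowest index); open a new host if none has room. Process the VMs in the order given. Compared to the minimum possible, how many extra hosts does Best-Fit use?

0

Best-Fit: [20,5,6] [19,8,5] [19] [21,8,3] [24] → 5 hosts.
Total size 138 vCPU; any packing needs at least ⌈138/32⌉ = 5 hosts.
So 5 is already optimal.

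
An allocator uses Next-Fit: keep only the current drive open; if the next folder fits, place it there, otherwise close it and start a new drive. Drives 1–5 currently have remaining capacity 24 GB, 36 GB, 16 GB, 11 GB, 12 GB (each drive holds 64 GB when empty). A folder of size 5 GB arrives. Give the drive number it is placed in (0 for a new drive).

Next-Fit only looks at drive 5, which has 12 GB free.
5 GB fits there.

5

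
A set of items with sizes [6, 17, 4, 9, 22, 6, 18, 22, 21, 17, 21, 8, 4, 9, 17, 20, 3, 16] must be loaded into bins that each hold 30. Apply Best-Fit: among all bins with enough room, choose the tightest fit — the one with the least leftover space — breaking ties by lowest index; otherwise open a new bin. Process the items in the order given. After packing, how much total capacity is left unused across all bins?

60

bin 1: place 6, 24 left
bin 1: place 17, 7 left
bin 1: place 4, 3 left
bin 2: place 9, 21 left
bin 3: place 22, 8 left
bin 3: place 6, 2 left
bin 2: place 18, 3 left
bin 4: place 22, 8 left
bin 5: place 21, 9 left
bin 6: place 17, 13 left
bin 7: place 21, 9 left
bin 4: place 8, 0 left
bin 5: place 4, 5 left
bin 7: place 9, 0 left
bin 8: place 17, 13 left
bin 9: place 20, 10 left
bin 1: place 3, 0 left
bin 10: place 16, 14 left
10 bins × 30 = 300; used 240; unused 60.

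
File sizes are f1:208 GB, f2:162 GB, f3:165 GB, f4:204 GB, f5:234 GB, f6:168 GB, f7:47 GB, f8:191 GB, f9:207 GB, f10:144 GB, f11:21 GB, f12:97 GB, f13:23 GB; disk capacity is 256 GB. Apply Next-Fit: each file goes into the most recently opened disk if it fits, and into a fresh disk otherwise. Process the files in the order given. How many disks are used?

10 disks

disk 1: place f1 (208 GB), 48 GB left
disk 2: place f2 (162 GB), 94 GB left
disk 3: place f3 (165 GB), 91 GB left
disk 4: place f4 (204 GB), 52 GB left
disk 5: place f5 (234 GB), 22 GB left
disk 6: place f6 (168 GB), 88 GB left
disk 6: place f7 (47 GB), 41 GB left
disk 7: place f8 (191 GB), 65 GB left
disk 8: place f9 (207 GB), 49 GB left
disk 9: place f10 (144 GB), 112 GB left
disk 9: place f11 (21 GB), 91 GB left
disk 10: place f12 (97 GB), 159 GB left
disk 10: place f13 (23 GB), 136 GB left
Final disks: [208] [162] [165] [204] [234] [168,47] [191] [207] [144,21] [97,23].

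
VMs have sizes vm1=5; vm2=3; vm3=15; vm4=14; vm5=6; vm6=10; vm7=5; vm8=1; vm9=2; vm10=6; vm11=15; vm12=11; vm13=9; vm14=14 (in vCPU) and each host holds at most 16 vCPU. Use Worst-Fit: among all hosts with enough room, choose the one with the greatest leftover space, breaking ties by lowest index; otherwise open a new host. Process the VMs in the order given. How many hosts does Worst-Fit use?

8 hosts

vm1 (5 vCPU) → host 1 (remaining 11 vCPU)
vm2 (3 vCPU) → host 1 (remaining 8 vCPU)
vm3 (15 vCPU) → host 2 (remaining 1 vCPU)
vm4 (14 vCPU) → host 3 (remaining 2 vCPU)
vm5 (6 vCPU) → host 1 (remaining 2 vCPU)
vm6 (10 vCPU) → host 4 (remaining 6 vCPU)
vm7 (5 vCPU) → host 4 (remaining 1 vCPU)
vm8 (1 vCPU) → host 1 (remaining 1 vCPU)
vm9 (2 vCPU) → host 3 (remaining 0 vCPU)
vm10 (6 vCPU) → host 5 (remaining 10 vCPU)
vm11 (15 vCPU) → host 6 (remaining 1 vCPU)
vm12 (11 vCPU) → host 7 (remaining 5 vCPU)
vm13 (9 vCPU) → host 5 (remaining 1 vCPU)
vm14 (14 vCPU) → host 8 (remaining 2 vCPU)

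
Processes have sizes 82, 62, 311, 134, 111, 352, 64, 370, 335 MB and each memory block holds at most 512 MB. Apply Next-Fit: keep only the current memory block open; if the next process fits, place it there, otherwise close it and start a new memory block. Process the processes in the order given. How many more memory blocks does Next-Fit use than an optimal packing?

Next-Fit: [82,62,311] [134,111] [352,64] [370] [335] → 5 memory blocks.
Total size 1821 MB; any packing needs at least ⌈1821/512⌉ = 4 memory blocks.
An optimal packing achieves that bound: [370,134] [352,111] [335,82,64] [311,62] → 4 memory blocks.
Excess: 5 − 4 = 1.

1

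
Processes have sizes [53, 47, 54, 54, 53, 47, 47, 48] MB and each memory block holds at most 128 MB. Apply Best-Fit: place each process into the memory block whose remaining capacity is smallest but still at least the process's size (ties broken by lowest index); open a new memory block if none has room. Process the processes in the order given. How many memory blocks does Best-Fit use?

4

53 MB → memory block 1 (remaining 75 MB)
47 MB → memory block 1 (remaining 28 MB)
54 MB → memory block 2 (remaining 74 MB)
54 MB → memory block 2 (remaining 20 MB)
53 MB → memory block 3 (remaining 75 MB)
47 MB → memory block 3 (remaining 28 MB)
47 MB → memory block 4 (remaining 81 MB)
48 MB → memory block 4 (remaining 33 MB)
Final memory blocks: [53,47] [54,54] [53,47] [47,48].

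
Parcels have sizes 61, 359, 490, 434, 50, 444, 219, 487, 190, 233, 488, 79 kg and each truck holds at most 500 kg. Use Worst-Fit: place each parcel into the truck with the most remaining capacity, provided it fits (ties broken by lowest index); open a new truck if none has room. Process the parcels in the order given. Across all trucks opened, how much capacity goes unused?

466

61 kg → truck 1 (remaining 439 kg)
359 kg → truck 1 (remaining 80 kg)
490 kg → truck 2 (remaining 10 kg)
434 kg → truck 3 (remaining 66 kg)
50 kg → truck 1 (remaining 30 kg)
444 kg → truck 4 (remaining 56 kg)
219 kg → truck 5 (remaining 281 kg)
487 kg → truck 6 (remaining 13 kg)
190 kg → truck 5 (remaining 91 kg)
233 kg → truck 7 (remaining 267 kg)
488 kg → truck 8 (remaining 12 kg)
79 kg → truck 7 (remaining 188 kg)
8 trucks × 500 kg = 4000 kg; used 3534 kg; unused 466 kg.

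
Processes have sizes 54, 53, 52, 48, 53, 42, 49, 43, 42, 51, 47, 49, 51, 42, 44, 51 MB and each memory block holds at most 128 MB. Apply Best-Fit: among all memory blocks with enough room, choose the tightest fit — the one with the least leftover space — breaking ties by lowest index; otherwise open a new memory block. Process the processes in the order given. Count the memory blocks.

8 memory blocks

Put 54 MB in memory block 1; 74 MB remain.
Put 53 MB in memory block 1; 21 MB remain.
Put 52 MB in memory block 2; 76 MB remain.
Put 48 MB in memory block 2; 28 MB remain.
Put 53 MB in memory block 3; 75 MB remain.
Put 42 MB in memory block 3; 33 MB remain.
Put 49 MB in memory block 4; 79 MB remain.
Put 43 MB in memory block 4; 36 MB remain.
Put 42 MB in memory block 5; 86 MB remain.
Put 51 MB in memory block 5; 35 MB remain.
Put 47 MB in memory block 6; 81 MB remain.
Put 49 MB in memory block 6; 32 MB remain.
Put 51 MB in memory block 7; 77 MB remain.
Put 42 MB in memory block 7; 35 MB remain.
Put 44 MB in memory block 8; 84 MB remain.
Put 51 MB in memory block 8; 33 MB remain.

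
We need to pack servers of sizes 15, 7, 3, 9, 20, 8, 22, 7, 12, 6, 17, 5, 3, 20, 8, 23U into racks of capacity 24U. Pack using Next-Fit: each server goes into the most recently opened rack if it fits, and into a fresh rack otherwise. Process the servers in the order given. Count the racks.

Put 15U in rack 1; 9U remain.
Put 7U in rack 1; 2U remain.
Put 3U in rack 2; 21U remain.
Put 9U in rack 2; 12U remain.
Put 20U in rack 3; 4U remain.
Put 8U in rack 4; 16U remain.
Put 22U in rack 5; 2U remain.
Put 7U in rack 6; 17U remain.
Put 12U in rack 6; 5U remain.
Put 6U in rack 7; 18U remain.
Put 17U in rack 7; 1U remain.
Put 5U in rack 8; 19U remain.
Put 3U in rack 8; 16U remain.
Put 20U in rack 9; 4U remain.
Put 8U in rack 10; 16U remain.
Put 23U in rack 11; 1U remain.
Final racks: [15,7] [3,9] [20] [8] [22] [7,12] [6,17] [5,3] [20] [8] [23].

11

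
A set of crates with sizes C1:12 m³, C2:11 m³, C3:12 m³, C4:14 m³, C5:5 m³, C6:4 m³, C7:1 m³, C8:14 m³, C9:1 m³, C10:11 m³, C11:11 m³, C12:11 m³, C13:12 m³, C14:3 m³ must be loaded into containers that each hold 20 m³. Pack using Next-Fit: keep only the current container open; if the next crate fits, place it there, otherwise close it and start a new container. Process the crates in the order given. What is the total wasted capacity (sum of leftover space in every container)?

58

container 1: place C1 (12 m³), 8 m³ left
container 2: place C2 (11 m³), 9 m³ left
container 3: place C3 (12 m³), 8 m³ left
container 4: place C4 (14 m³), 6 m³ left
container 4: place C5 (5 m³), 1 m³ left
container 5: place C6 (4 m³), 16 m³ left
container 5: place C7 (1 m³), 15 m³ left
container 5: place C8 (14 m³), 1 m³ left
container 5: place C9 (1 m³), 0 m³ left
container 6: place C10 (11 m³), 9 m³ left
container 7: place C11 (11 m³), 9 m³ left
container 8: place C12 (11 m³), 9 m³ left
container 9: place C13 (12 m³), 8 m³ left
container 9: place C14 (3 m³), 5 m³ left
9 containers × 20 m³ = 180 m³; used 122 m³; unused 58 m³.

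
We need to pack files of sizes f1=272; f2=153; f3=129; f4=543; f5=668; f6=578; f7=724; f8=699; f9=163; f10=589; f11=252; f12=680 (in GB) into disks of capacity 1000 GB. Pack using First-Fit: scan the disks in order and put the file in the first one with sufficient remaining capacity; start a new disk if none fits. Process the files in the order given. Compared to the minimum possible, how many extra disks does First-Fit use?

First-Fit: [272,153,129,163,252] [543] [668] [578] [724] [699] [589] [680] → 8 disks.
7 files exceed 500 GB (half the capacity), and no two of those can share a disk, so at least 7 disks are needed.
An optimal packing achieves that bound: [724,272] [699,252] [680,163,153] [668,129] [589] [578] [543] → 7 disks.
Excess: 8 − 7 = 1.

1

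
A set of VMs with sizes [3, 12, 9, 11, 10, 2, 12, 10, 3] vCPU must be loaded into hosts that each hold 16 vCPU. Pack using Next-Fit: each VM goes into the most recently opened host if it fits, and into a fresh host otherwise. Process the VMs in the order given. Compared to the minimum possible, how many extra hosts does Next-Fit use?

0

Next-Fit: [3,12] [9] [11] [10,2] [12] [10,3] → 6 hosts.
6 VMs exceed 8 vCPU (half the capacity), and no two of those can share a host, so at least 6 hosts are needed.
So 6 is already optimal.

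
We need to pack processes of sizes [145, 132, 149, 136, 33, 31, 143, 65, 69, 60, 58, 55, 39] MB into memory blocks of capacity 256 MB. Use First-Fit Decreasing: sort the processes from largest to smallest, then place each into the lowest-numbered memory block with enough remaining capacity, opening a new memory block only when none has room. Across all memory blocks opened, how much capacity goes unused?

Sorted descending: 149, 145, 143, 136, 132, 69, 65, 60, 58, 55, 39, 33, 31.
memory block 1: place 149 MB, 107 MB left
memory block 2: place 145 MB, 111 MB left
memory block 3: place 143 MB, 113 MB left
memory block 4: place 136 MB, 120 MB left
memory block 5: place 132 MB, 124 MB left
memory block 1: place 69 MB, 38 MB left
memory block 2: place 65 MB, 46 MB left
memory block 3: place 60 MB, 53 MB left
memory block 4: place 58 MB, 62 MB left
memory block 4: place 55 MB, 7 MB left
memory block 2: place 39 MB, 7 MB left
memory block 1: place 33 MB, 5 MB left
memory block 3: place 31 MB, 22 MB left
5 memory blocks × 256 MB = 1280 MB; used 1115 MB; unused 165 MB.

165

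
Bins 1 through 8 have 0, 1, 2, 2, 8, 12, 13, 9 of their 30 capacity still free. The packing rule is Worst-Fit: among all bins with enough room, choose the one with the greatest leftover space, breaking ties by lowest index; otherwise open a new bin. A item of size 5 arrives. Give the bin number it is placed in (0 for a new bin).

7

Bins with room: bin 5 (8), bin 6 (12), bin 7 (13), bin 8 (9).
Most room is bin 7 with 13 free.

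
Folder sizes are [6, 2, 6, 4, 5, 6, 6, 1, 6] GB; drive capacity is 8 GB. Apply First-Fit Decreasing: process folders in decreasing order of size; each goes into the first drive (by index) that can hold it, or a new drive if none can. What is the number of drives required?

7 drives

Sorted descending: 6, 6, 6, 6, 6, 5, 4, 2, 1.
drive 1: place 6 GB, 2 GB left
drive 2: place 6 GB, 2 GB left
drive 3: place 6 GB, 2 GB left
drive 4: place 6 GB, 2 GB left
drive 5: place 6 GB, 2 GB left
drive 6: place 5 GB, 3 GB left
drive 7: place 4 GB, 4 GB left
drive 1: place 2 GB, 0 GB left
drive 2: place 1 GB, 1 GB left
Final drives: [6,2] [6,1] [6] [6] [6] [5] [4].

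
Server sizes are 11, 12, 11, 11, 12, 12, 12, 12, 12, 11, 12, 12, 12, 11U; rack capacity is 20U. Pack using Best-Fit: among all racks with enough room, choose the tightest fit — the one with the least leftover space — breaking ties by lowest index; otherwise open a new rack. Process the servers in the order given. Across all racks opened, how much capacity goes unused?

rack 1: place 11U, 9U left
rack 2: place 12U, 8U left
rack 3: place 11U, 9U left
rack 4: place 11U, 9U left
rack 5: place 12U, 8U left
rack 6: place 12U, 8U left
rack 7: place 12U, 8U left
rack 8: place 12U, 8U left
rack 9: place 12U, 8U left
rack 10: place 11U, 9U left
rack 11: place 12U, 8U left
rack 12: place 12U, 8U left
rack 13: place 12U, 8U left
rack 14: place 11U, 9U left
14 racks × 20U = 280U; used 163U; unused 117U.

117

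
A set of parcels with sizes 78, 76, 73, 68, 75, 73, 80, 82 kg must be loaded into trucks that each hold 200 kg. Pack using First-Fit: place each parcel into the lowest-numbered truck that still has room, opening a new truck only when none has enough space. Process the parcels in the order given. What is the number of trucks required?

4 trucks

Put 78 kg in truck 1; 122 kg remain.
Put 76 kg in truck 1; 46 kg remain.
Put 73 kg in truck 2; 127 kg remain.
Put 68 kg in truck 2; 59 kg remain.
Put 75 kg in truck 3; 125 kg remain.
Put 73 kg in truck 3; 52 kg remain.
Put 80 kg in truck 4; 120 kg remain.
Put 82 kg in truck 4; 38 kg remain.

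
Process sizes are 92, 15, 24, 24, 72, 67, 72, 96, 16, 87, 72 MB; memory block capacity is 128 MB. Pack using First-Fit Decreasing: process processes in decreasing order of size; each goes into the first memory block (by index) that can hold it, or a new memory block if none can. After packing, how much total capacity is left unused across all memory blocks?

259

Sorted descending: 96, 92, 87, 72, 72, 72, 67, 24, 24, 16, 15.
Put 96 MB in memory block 1; 32 MB remain.
Put 92 MB in memory block 2; 36 MB remain.
Put 87 MB in memory block 3; 41 MB remain.
Put 72 MB in memory block 4; 56 MB remain.
Put 72 MB in memory block 5; 56 MB remain.
Put 72 MB in memory block 6; 56 MB remain.
Put 67 MB in memory block 7; 61 MB remain.
Put 24 MB in memory block 1; 8 MB remain.
Put 24 MB in memory block 2; 12 MB remain.
Put 16 MB in memory block 3; 25 MB remain.
Put 15 MB in memory block 3; 10 MB remain.
7 memory blocks × 128 MB = 896 MB; used 637 MB; unused 259 MB.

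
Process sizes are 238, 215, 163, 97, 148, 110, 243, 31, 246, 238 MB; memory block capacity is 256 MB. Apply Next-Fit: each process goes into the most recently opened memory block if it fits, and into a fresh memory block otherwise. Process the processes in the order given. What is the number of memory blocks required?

9

Put 238 MB in memory block 1; 18 MB remain.
Put 215 MB in memory block 2; 41 MB remain.
Put 163 MB in memory block 3; 93 MB remain.
Put 97 MB in memory block 4; 159 MB remain.
Put 148 MB in memory block 4; 11 MB remain.
Put 110 MB in memory block 5; 146 MB remain.
Put 243 MB in memory block 6; 13 MB remain.
Put 31 MB in memory block 7; 225 MB remain.
Put 246 MB in memory block 8; 10 MB remain.
Put 238 MB in memory block 9; 18 MB remain.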